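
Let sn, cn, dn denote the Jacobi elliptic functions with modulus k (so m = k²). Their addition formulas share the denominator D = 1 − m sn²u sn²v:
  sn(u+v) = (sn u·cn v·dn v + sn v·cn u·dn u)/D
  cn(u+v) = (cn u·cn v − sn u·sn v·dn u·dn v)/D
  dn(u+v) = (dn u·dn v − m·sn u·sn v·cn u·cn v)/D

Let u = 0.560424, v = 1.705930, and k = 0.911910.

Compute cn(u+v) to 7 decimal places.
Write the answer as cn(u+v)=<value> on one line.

cn(u+v)=0.0284709

sn u = 0.5121960989602778, cn u = 0.8588685325530755, dn u = 0.8842167803492468
sn v = 0.9630511422477506, cn v = 0.2693185797810892, dn v = 0.4782642732662886
m = k² = 0.8315798481
D = 1 − m·sn²u·sn²v = 0.7976630539973716
cn(u+v) = (cn u·cn v − sn u·sn v·dn u·dn v)/D = 0.02271021140909645/0.7976630539973716 = 0.02847093305285678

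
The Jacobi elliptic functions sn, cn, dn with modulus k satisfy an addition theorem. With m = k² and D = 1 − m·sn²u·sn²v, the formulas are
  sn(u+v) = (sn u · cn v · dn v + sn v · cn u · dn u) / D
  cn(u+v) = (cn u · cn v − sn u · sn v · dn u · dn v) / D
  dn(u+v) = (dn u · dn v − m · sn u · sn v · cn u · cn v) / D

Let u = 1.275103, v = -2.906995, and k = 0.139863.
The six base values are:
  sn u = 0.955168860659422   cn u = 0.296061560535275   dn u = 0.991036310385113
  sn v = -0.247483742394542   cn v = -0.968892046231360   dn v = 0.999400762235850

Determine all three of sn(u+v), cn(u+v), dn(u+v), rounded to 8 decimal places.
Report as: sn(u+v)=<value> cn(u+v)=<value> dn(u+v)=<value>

m = k² = 0.019561658769
D = 1 − m·sn²u·sn²v = 0.9989069013963159
sn(u+v) = (sn u·cn v·dn v + sn v·cn u·dn u)/D = -0.997514593659902/0.9989069013963159 = -0.9986061686685039
cn(u+v) = (cn u·cn v − sn u·sn v·dn u·dn v)/D = -0.05272222579434309/0.9989069013963159 = -0.0527799194505971
dn(u+v) = (dn u·dn v − m·sn u·sn v·cn u·cn v)/D = 0.9891159969348849/0.9989069013963159 = 0.9901983814029668

sn(u+v)=-0.99860617 cn(u+v)=-0.05277992 dn(u+v)=0.99019838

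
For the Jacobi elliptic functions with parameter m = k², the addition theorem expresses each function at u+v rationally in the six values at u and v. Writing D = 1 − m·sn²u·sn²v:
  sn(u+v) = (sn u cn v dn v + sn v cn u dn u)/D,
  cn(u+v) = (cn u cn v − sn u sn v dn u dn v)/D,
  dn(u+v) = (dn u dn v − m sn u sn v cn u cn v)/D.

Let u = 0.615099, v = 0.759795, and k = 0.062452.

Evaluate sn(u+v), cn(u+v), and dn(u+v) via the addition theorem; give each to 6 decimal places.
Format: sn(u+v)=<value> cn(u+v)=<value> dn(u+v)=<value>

sn(u+v)=0.980647 cn(u+v)=0.195784 dn(u+v)=0.998123

sn u = 0.5769248479734531, cn u = 0.8167972329720566, dn u = 0.9993507047727267
sn v = 0.6885887163966557, cn v = 0.725152107940952, dn v = 0.9990749111701198
m = k² = 0.003900252304
D = 1 − m·sn²u·sn²v = 0.9993844674918096
sn(u+v) = (sn u·cn v·dn v + sn v·cn u·dn u)/D = 0.9800434213855822/0.9993844674918096 = 0.9806470415186977
cn(u+v) = (cn u·cn v − sn u·sn v·dn u·dn v)/D = 0.1956635021222149/0.9993844674918096 = 0.1957840135471372
dn(u+v) = (dn u·dn v − m·sn u·sn v·cn u·cn v)/D = 0.9975084859835673/0.9993844674918096 = 0.9981228630529445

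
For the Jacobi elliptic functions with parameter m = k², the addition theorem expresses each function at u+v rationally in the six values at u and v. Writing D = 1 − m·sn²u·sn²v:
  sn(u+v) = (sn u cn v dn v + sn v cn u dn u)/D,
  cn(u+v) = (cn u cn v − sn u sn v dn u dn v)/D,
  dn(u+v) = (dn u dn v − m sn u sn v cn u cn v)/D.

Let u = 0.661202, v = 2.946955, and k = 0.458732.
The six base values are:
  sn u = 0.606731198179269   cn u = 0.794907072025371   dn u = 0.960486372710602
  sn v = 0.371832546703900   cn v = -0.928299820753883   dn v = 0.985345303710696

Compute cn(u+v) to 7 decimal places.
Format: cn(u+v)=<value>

cn(u+v)=-0.9617251

m = k² = 0.210435047824
D = 1 − m·sn²u·sn²v = 0.9892896039821453
cn(u+v) = (cn u·cn v − sn u·sn v·dn u·dn v)/D = -0.951424632277197/0.9892896039821453 = -0.9617250888389689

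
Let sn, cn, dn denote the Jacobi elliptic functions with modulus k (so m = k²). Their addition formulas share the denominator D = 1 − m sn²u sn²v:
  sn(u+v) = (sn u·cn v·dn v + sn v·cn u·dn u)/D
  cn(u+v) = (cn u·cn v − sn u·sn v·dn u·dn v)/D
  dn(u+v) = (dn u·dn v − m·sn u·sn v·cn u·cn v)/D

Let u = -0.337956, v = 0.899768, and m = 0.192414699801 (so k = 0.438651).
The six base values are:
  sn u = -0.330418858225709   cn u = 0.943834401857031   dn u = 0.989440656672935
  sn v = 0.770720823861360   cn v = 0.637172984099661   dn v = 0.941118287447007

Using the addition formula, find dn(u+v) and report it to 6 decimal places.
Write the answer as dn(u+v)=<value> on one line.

dn(u+v)=0.972788

m = k² = 0.192414699801
D = 1 − m·sn²u·sn²v = 0.9875215085368557
dn(u+v) = (dn u·dn v − m·sn u·sn v·cn u·cn v)/D = 0.9606488769766306/0.9875215085368557 = 0.9727878012499794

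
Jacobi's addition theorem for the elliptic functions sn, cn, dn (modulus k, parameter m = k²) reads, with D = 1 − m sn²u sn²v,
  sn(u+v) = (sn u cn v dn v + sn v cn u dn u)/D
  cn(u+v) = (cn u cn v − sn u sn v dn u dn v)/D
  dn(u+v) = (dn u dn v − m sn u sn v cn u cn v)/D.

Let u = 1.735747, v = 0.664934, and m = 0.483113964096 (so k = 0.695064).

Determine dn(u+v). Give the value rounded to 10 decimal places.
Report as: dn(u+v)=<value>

dn(u+v)=0.7711795935

sn u = 0.9971860110539923, cn u = 0.07496705515242828, dn u = 0.720833659771107
sn v = 0.5999350974308021, cn v = 0.800048672813532, dn v = 0.9089095649707843
m = k² = 0.483113964096
D = 1 − m·sn²u·sn²v = 0.8270938323399908
dn(u+v) = (dn u·dn v − m·sn u·sn v·cn u·cn v)/D = 0.6378378854378391/0.8270938323399908 = 0.7711795935332827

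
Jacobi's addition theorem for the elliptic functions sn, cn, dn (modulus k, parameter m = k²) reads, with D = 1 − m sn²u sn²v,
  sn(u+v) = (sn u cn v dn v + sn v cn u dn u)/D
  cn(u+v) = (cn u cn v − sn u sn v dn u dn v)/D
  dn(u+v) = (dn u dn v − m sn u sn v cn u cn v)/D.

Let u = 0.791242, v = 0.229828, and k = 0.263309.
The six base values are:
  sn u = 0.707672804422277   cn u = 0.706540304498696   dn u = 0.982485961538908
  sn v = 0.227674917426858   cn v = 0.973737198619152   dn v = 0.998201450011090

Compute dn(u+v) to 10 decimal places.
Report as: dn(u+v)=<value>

m = k² = 0.069331629481
D = 1 − m·sn²u·sn²v = 0.9982001894416327
dn(u+v) = (dn u·dn v − m·sn u·sn v·cn u·cn v)/D = 0.9730336648905875/0.9982001894416327 = 0.9747880988029838

dn(u+v)=0.9747880988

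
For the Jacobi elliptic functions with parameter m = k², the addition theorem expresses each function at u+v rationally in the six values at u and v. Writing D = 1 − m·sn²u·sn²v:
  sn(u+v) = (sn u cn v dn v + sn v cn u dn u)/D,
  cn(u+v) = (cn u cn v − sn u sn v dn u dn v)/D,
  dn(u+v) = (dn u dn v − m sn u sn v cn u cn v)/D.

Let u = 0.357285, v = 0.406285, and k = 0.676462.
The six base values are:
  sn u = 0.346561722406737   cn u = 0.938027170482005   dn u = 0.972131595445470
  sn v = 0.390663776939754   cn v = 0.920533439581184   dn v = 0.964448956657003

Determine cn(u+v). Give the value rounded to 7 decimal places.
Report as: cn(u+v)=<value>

m = k² = 0.457600837444
D = 1 − m·sn²u·sn²v = 0.991612079871376
cn(u+v) = (cn u·cn v − sn u·sn v·dn u·dn v)/D = 0.7365484320653887/0.991612079871376 = 0.7427788013241306

cn(u+v)=0.7427788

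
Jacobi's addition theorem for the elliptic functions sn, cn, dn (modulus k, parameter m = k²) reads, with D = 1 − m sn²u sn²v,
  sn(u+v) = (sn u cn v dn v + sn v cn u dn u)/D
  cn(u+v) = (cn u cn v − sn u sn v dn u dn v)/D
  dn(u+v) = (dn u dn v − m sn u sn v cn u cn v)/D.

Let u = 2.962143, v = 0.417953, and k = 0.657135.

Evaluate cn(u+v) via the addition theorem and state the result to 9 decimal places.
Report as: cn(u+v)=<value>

cn(u+v)=-0.975971019

sn u = 0.5820319817220707, cn u = -0.8131658946689041, dn u = 0.9239664256757294
sn v = 0.4012630048327005, cn v = 0.9159628818640154, dn v = 0.9646091264187002
m = k² = 0.431826408225
D = 1 − m·sn²u·sn²v = 0.9764461915867594
cn(u+v) = (cn u·cn v − sn u·sn v·dn u·dn v)/D = -0.9529831849728703/0.9764461915867594 = -0.9759710193802273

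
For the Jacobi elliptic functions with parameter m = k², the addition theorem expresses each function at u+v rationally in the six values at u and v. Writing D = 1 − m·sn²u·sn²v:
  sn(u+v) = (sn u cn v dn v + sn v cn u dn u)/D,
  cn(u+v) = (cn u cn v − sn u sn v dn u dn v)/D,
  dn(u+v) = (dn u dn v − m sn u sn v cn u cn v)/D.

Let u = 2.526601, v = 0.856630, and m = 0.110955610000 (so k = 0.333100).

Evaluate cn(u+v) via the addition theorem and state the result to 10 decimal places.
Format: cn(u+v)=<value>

cn(u+v)=-0.9889887214

sn u = 0.6458275965302494, cn u = -0.7634832778522143, dn u = 0.9765864837268904
sn v = 0.7490420013177214, cn v = 0.6625225130227219, dn v = 0.9683732805775223
m = k² = 0.11095561
D = 1 − m·sn²u·sn²v = 0.9740346127397894
cn(u+v) = (cn u·cn v − sn u·sn v·dn u·dn v)/D = -0.9633092462850449/0.9740346127397894 = -0.9889887214330341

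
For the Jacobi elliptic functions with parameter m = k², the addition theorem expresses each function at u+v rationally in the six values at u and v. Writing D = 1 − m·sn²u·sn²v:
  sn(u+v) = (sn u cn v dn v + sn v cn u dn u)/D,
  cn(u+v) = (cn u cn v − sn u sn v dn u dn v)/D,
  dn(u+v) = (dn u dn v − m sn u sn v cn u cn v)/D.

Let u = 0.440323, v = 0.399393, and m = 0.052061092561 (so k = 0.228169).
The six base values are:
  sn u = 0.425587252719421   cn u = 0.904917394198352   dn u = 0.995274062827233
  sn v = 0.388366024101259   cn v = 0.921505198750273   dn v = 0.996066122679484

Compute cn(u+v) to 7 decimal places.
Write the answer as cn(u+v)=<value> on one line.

cn(u+v)=0.6709850

m = k² = 0.052061092561
D = 1 − m·sn²u·sn²v = 0.9985777597709479
cn(u+v) = (cn u·cn v − sn u·sn v·dn u·dn v)/D = 0.6700307066841274/0.9985777597709479 = 0.6709850085563871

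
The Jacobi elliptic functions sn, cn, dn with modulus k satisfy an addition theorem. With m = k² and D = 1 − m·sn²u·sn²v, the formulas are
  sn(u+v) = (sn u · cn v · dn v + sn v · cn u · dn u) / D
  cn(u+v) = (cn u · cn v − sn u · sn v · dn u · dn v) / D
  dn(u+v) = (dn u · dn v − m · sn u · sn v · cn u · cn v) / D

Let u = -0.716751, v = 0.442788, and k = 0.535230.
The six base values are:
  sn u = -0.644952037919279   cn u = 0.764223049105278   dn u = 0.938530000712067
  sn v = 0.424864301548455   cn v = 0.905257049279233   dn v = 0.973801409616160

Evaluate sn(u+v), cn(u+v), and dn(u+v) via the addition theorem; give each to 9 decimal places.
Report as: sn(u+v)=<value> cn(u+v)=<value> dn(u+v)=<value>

sn(u+v)=-0.269618508 cn(u+v)=0.962967217 dn(u+v)=0.989532832

m = k² = 0.2864711529
D = 1 − m·sn²u·sn²v = 0.9784902076289375
sn(u+v) = (sn u·cn v·dn v + sn v·cn u·dn u)/D = -0.2638190696580631/0.9784902076289375 = -0.2696185077798023
cn(u+v) = (cn u·cn v − sn u·sn v·dn u·dn v)/D = 0.9422539917190457/0.9784902076289375 = 0.962967216608433
dn(u+v) = (dn u·dn v − m·sn u·sn v·cn u·cn v)/D = 0.968248186424447/0.9784902076289375 = 0.9895328321891857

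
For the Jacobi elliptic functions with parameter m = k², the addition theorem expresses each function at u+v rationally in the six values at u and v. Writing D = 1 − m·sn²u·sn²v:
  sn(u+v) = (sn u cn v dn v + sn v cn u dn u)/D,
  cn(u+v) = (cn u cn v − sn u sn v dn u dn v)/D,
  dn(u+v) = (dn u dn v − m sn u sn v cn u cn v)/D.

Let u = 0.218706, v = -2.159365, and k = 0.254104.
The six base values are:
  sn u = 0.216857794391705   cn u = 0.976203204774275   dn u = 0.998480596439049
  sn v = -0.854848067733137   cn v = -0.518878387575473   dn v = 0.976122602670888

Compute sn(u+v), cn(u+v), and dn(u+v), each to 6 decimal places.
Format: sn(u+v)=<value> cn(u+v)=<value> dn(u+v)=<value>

m = k² = 0.064568842816
D = 1 − m·sn²u·sn²v = 0.9977810324835638
sn(u+v) = (sn u·cn v·dn v + sn v·cn u·dn u)/D = -0.9430735433456124/0.9977810324835638 = -0.9451708467520376
cn(u+v) = (cn u·cn v − sn u·sn v·dn u·dn v)/D = -0.3258516236349269/0.9977810324835638 = -0.326576285804766
dn(u+v) = (dn u·dn v − m·sn u·sn v·cn u·cn v)/D = 0.9685764056869243/0.9977810324835638 = 0.9707304249671426

sn(u+v)=-0.945171 cn(u+v)=-0.326576 dn(u+v)=0.970730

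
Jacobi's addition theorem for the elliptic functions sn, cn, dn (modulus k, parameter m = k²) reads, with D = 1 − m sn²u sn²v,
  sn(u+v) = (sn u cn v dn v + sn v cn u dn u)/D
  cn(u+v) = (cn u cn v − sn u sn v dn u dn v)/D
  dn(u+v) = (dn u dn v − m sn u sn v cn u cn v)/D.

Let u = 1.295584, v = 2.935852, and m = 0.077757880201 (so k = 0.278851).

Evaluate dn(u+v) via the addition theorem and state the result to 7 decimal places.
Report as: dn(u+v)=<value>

dn(u+v)=0.9715525

sn u = 0.9567058746070877, cn u = 0.2910564713114748, dn u = 0.9637579004679258
sn v = 0.2661394415315943, cn v = -0.9639345401329133, dn v = 0.9972423946122282
m = k² = 0.077757880201
D = 1 − m·sn²u·sn²v = 0.9949589642607047
dn(u+v) = (dn u·dn v − m·sn u·sn v·cn u·cn v)/D = 0.9666548890155491/0.9949589642607047 = 0.9715525199914282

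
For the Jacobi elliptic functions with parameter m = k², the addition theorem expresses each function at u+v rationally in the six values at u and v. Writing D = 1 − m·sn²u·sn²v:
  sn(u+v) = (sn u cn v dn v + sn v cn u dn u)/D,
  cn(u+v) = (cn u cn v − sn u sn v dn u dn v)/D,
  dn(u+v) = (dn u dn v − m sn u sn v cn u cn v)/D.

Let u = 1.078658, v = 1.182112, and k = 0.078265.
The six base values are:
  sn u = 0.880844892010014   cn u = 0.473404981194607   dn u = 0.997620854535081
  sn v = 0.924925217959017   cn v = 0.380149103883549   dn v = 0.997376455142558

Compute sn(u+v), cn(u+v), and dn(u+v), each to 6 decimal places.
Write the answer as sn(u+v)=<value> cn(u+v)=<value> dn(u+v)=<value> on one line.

sn(u+v)=0.773943 cn(u+v)=-0.633255 dn(u+v)=0.998164

m = k² = 0.006125410225
D = 1 − m·sn²u·sn²v = 0.9959341879302443
sn(u+v) = (sn u·cn v·dn v + sn v·cn u·dn u)/D = 0.7707963588512854/0.9959341879302443 = 0.7739430659099658
cn(u+v) = (cn u·cn v − sn u·sn v·dn u·dn v)/D = -0.6306804895268885/0.9959341879302443 = -0.6332551861057928
dn(u+v) = (dn u·dn v − m·sn u·sn v·cn u·cn v)/D = 0.9941054445697664/0.9959341879302443 = 0.9981637909586391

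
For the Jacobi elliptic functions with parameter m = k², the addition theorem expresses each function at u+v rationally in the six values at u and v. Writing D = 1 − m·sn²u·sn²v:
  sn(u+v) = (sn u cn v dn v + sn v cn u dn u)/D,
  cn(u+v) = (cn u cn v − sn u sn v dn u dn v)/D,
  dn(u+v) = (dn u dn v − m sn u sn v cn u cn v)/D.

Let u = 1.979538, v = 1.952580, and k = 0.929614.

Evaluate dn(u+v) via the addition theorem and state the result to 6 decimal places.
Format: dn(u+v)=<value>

dn(u+v)=0.721854

sn u = 0.9850928302738915, cn u = 0.1720235906582988, dn u = 0.4017347263603014
sn v = 0.9831621706013239, cn v = 0.1827351807903811, dn v = 0.405801317256988
m = k² = 0.864182188996
D = 1 − m·sn²u·sn²v = 0.1893937517792225
dn(u+v) = (dn u·dn v − m·sn u·sn v·cn u·cn v)/D = 0.1367146655103619/0.1893937517792225 = 0.7218541489675493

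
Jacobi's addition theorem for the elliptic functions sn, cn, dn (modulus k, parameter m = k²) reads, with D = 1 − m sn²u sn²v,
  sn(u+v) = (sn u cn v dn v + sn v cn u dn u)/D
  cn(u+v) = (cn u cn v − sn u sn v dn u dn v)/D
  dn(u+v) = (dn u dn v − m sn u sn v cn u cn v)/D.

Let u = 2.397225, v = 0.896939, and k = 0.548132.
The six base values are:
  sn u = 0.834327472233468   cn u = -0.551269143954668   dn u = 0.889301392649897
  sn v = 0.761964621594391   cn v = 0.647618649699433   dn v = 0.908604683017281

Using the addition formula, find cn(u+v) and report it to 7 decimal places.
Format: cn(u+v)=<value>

m = k² = 0.300448689424
D = 1 − m·sn²u·sn²v = 0.8785736287671136
cn(u+v) = (cn u·cn v − sn u·sn v·dn u·dn v)/D = -0.8706952984724426/0.8785736287671136 = -0.9910328172429595

cn(u+v)=-0.9910328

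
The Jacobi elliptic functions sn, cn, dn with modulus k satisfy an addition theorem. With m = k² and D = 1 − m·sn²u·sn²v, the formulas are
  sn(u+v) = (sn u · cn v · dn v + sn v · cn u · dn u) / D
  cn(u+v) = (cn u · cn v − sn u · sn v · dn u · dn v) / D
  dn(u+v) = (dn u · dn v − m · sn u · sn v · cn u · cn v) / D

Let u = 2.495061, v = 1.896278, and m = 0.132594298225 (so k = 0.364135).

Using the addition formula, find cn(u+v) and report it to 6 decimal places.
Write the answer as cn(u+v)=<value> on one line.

cn(u+v)=-0.442858

sn u = 0.6821046115180592, cn u = -0.7312546061022778, dn u = 0.9686631448993283
sn v = 0.9686521851605712, cn v = -0.2484209012616502, dn v = 0.9357288529806216
m = k² = 0.132594298225
D = 1 − m·sn²u·sn²v = 0.9421154654478412
cn(u+v) = (cn u·cn v − sn u·sn v·dn u·dn v)/D = -0.4172236031758094/0.9421154654478412 = -0.4428582466560818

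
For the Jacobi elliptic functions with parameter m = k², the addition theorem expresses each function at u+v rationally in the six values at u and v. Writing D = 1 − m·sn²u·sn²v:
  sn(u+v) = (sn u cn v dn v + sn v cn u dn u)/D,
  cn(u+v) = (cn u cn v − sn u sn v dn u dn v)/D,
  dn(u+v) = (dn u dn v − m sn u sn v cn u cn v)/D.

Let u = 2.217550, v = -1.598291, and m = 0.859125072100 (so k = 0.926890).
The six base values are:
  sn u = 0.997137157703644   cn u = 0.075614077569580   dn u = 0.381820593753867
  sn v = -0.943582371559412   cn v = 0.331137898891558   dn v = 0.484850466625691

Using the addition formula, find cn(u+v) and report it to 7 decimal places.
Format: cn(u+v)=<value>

m = k² = 0.8591250721
D = 1 − m·sn²u·sn²v = 0.2394533966069876
cn(u+v) = (cn u·cn v − sn u·sn v·dn u·dn v)/D = 0.1992201303029261/0.2394533966069876 = 0.8319787195581282

cn(u+v)=0.8319787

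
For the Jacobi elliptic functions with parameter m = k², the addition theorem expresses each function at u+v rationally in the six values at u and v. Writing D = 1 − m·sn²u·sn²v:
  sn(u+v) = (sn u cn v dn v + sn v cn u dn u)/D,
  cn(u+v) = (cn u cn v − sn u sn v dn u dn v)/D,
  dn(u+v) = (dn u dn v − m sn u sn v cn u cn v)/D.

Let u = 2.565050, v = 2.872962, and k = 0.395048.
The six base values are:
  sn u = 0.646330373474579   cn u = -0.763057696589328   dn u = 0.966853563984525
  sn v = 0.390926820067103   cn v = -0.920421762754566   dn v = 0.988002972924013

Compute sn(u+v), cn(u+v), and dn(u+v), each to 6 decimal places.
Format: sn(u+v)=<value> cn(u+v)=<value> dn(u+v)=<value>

m = k² = 0.156062922304
D = 1 − m·sn²u·sn²v = 0.990036778178586
sn(u+v) = (sn u·cn v·dn v + sn v·cn u·dn u)/D = -0.8761716980683199/0.990036778178586 = -0.8849890401852054
cn(u+v) = (cn u·cn v − sn u·sn v·dn u·dn v)/D = 0.4609728599932013/0.990036778178586 = 0.4656118541790672
dn(u+v) = (dn u·dn v − m·sn u·sn v·cn u·cn v)/D = 0.9275596640696961/0.990036778178586 = 0.9368941482923172

sn(u+v)=-0.884989 cn(u+v)=0.465612 dn(u+v)=0.936894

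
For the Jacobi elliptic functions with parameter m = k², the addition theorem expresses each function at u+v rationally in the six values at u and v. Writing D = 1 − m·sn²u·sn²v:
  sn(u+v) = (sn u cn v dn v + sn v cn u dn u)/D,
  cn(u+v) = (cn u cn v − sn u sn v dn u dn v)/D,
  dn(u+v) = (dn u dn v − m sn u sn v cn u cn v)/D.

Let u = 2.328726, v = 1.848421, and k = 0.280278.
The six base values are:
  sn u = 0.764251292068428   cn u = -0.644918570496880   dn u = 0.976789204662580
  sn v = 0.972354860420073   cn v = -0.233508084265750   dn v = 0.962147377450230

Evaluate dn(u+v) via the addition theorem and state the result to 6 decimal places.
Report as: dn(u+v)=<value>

m = k² = 0.078555757284
D = 1 − m·sn²u·sn²v = 0.9566189597718505
dn(u+v) = (dn u·dn v − m·sn u·sn v·cn u·cn v)/D = 0.9310240194857058/0.9566189597718505 = 0.9732443727727819

dn(u+v)=0.973244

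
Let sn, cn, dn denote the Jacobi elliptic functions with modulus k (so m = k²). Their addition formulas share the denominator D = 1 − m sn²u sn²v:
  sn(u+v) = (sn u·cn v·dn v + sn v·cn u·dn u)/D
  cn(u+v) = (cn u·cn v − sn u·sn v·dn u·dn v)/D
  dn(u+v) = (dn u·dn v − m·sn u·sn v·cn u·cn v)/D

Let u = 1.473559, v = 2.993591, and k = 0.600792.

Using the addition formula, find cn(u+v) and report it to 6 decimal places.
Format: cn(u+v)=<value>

cn(u+v)=-0.605912

sn u = 0.9752151931135212, cn u = 0.2212585074535161, dn u = 0.8103822853136725
sn v = 0.4808601002174352, cn v = -0.8767973334921122, dn v = 0.9573602145493725
m = k² = 0.360951027264
D = 1 − m·sn²u·sn²v = 0.9206244615003857
cn(u+v) = (cn u·cn v − sn u·sn v·dn u·dn v)/D = -0.5578171486610086/0.9206244615003857 = -0.6059117175225904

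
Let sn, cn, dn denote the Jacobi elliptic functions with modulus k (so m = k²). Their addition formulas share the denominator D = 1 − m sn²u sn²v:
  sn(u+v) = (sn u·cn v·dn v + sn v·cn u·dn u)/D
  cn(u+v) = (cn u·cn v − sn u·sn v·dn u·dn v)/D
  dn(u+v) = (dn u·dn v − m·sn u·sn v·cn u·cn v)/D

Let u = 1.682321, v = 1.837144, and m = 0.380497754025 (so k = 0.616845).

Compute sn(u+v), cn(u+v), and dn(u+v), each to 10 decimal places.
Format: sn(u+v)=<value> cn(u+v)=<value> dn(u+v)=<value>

sn(u+v)=0.0089977756 cn(u+v)=-0.9999595192 dn(u+v)=0.9999845973

sn u = 0.9979207322795548, cn u = 0.06445317747510279, dn u = 0.7880881386898986
sn v = 0.9983526322847321, cn v = -0.0573761414714031, dn v = 0.7878799736024914
m = k² = 0.380497754025
D = 1 − m·sn²u·sn²v = 0.6223303175781432
sn(u+v) = (sn u·cn v·dn v + sn v·cn u·dn u)/D = 0.005599588516343098/0.6223303175781432 = 0.008997775551309186
cn(u+v) = (cn u·cn v − sn u·sn v·dn u·dn v)/D = -0.6223051251479134/0.6223303175781432 = -0.9999595191982165
dn(u+v) = (dn u·dn v − m·sn u·sn v·cn u·cn v)/D = 0.6223207320352185/0.6223303175781432 = 0.9999845973389792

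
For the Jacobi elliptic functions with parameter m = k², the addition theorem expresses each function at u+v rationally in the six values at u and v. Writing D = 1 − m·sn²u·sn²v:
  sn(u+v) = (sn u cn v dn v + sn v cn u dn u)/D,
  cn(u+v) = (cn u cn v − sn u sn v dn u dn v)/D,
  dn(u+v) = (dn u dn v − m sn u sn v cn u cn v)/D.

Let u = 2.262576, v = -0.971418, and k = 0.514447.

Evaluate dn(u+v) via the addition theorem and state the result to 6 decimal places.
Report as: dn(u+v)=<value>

dn(u+v)=0.875252

sn u = 0.8802453712274383, cn u = -0.4745187946042488, dn u = 0.8915920060673384
sn v = -0.8064314489749529, cn v = 0.5913275895002346, dn v = 0.9098824117514224
m = k² = 0.264655715809
D = 1 − m·sn²u·sn²v = 0.8666405825190355
dn(u+v) = (dn u·dn v − m·sn u·sn v·cn u·cn v)/D = 0.7585289049476254/0.8666405825190355 = 0.875252002096226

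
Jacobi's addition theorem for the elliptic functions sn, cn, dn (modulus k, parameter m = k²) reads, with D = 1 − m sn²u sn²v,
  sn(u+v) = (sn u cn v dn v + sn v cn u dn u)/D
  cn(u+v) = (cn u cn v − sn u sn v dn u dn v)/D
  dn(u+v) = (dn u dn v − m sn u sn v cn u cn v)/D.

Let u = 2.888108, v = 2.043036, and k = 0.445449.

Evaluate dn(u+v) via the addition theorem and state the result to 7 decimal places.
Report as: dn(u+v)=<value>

sn u = 0.4141697020731328, cn u = -0.9101996802266261, dn u = 0.9828341131381608
sn v = 0.9408641430890915, cn v = -0.3387840968068449, dn v = 0.9079368532718679
m = k² = 0.198424811601
D = 1 − m·sn²u·sn²v = 0.9698694913672002
dn(u+v) = (dn u·dn v − m·sn u·sn v·cn u·cn v)/D = 0.8685083111390731/0.9698694913672002 = 0.8954898765964472

dn(u+v)=0.8954899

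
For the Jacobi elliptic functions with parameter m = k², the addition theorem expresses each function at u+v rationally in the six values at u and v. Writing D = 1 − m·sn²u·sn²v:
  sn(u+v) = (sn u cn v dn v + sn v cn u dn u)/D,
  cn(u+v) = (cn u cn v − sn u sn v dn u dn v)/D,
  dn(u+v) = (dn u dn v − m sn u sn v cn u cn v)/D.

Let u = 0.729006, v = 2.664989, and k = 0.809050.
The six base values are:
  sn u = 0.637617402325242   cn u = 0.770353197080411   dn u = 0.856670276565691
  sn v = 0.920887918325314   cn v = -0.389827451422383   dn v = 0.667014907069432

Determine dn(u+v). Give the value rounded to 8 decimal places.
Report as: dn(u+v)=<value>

dn(u+v)=0.88700750

m = k² = 0.6545619025
D = 1 − m·sn²u·sn²v = 0.7743244039436733
dn(u+v) = (dn u·dn v − m·sn u·sn v·cn u·cn v)/D = 0.6868315523766491/0.7743244039436733 = 0.8870074982508381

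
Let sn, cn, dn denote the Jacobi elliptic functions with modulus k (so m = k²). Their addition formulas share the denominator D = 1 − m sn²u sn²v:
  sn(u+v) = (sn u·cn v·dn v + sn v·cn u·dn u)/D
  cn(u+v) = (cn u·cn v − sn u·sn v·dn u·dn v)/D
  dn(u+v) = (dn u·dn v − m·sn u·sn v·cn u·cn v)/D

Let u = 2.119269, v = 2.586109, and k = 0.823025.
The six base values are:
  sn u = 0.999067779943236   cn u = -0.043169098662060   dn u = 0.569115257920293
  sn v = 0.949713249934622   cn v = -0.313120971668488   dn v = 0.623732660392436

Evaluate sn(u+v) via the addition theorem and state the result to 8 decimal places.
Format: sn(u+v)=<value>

sn(u+v)=-0.55987978

m = k² = 0.677370150625
D = 1 − m·sn²u·sn²v = 0.3901809944952978
sn(u+v) = (sn u·cn v·dn v + sn v·cn u·dn u)/D = -0.2184544487380786/0.3901809944952978 = -0.5598797784106608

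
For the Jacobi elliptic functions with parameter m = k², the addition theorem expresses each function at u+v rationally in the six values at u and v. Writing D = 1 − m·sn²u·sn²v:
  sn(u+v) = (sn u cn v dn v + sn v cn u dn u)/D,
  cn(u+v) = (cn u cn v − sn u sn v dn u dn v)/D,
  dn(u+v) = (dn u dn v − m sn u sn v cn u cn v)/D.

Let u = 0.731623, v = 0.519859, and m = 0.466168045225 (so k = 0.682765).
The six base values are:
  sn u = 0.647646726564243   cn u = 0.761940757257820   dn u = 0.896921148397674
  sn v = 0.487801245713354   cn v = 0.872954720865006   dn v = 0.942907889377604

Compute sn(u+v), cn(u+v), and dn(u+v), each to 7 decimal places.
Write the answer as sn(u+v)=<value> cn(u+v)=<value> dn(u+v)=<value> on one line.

sn(u+v)=0.9087326 cn(u+v)=0.4173787 dn(u+v)=0.7842453

m = k² = 0.466168045225
D = 1 − m·sn²u·sn²v = 0.953473041859355
sn(u+v) = (sn u·cn v·dn v + sn v·cn u·dn u)/D = 0.8664520652489358/0.953473041859355 = 0.9087326302999393
cn(u+v) = (cn u·cn v − sn u·sn v·dn u·dn v)/D = 0.3979593700095341/0.953473041859355 = 0.4173787328412336
dn(u+v) = (dn u·dn v − m·sn u·sn v·cn u·cn v)/D = 0.7477567952867623/0.953473041859355 = 0.7842453456560993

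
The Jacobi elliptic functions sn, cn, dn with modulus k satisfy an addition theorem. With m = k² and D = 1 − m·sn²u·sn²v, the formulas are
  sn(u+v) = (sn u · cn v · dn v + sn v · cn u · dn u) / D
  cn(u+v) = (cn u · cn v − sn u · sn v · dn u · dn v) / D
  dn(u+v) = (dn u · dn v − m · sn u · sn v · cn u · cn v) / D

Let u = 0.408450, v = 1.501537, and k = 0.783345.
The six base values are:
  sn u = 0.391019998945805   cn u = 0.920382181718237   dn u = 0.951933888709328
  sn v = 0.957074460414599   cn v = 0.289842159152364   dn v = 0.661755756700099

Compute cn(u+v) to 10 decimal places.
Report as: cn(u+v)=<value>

m = k² = 0.613629389025
D = 1 − m·sn²u·sn²v = 0.9140599610303519
cn(u+v) = (cn u·cn v − sn u·sn v·dn u·dn v)/D = 0.03101690941624548/0.9140599610303519 = 0.03393312336018133

cn(u+v)=0.0339331234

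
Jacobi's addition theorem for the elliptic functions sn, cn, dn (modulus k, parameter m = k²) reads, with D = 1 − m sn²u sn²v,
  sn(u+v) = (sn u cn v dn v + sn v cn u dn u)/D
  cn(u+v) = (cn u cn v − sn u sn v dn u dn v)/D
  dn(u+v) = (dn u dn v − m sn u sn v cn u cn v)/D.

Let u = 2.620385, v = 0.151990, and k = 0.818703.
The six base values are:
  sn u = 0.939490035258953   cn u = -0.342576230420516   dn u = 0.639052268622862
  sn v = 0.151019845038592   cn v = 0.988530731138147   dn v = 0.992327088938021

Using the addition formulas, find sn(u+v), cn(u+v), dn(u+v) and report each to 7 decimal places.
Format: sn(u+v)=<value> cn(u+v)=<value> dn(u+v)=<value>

sn(u+v)=0.9006797 cn(u+v)=-0.4344837 dn(u+v)=0.6754681

m = k² = 0.670274602209
D = 1 − m·sn²u·sn²v = 0.9865071043899365
sn(u+v) = (sn u·cn v·dn v + sn v·cn u·dn u)/D = 0.8885269393494862/0.9865071043899365 = 0.9006797167456367
cn(u+v) = (cn u·cn v − sn u·sn v·dn u·dn v)/D = -0.4286212139664244/0.9865071043899365 = -0.4344836565890593
dn(u+v) = (dn u·dn v − m·sn u·sn v·cn u·cn v)/D = 0.6663541043019282/0.9865071043899365 = 0.6754681252032206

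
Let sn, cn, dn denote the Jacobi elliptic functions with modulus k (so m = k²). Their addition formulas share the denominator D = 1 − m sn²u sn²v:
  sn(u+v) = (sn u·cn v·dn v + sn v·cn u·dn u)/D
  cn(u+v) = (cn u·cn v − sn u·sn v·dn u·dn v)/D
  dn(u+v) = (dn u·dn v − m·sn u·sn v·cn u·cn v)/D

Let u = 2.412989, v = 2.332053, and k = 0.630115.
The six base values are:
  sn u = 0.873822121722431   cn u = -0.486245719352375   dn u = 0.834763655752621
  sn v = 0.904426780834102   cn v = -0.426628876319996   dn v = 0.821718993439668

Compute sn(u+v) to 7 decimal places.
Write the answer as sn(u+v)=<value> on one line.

m = k² = 0.397044913225
D = 1 − m·sn²u·sn²v = 0.7520109333663881
sn(u+v) = (sn u·cn v·dn v + sn v·cn u·dn u)/D = -0.6734420521182609/0.7520109333663881 = -0.895521623739681

sn(u+v)=-0.8955216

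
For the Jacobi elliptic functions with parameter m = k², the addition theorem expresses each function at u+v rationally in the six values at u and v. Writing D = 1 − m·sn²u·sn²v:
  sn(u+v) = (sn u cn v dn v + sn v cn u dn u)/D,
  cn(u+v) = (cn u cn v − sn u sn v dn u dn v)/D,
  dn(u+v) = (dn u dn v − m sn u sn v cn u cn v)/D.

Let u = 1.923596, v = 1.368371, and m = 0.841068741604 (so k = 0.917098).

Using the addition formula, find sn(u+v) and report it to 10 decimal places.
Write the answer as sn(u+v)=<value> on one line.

sn(u+v)=0.9148360329

sn u = 0.983907680670471, cn u = 0.1786775753071841, dn u = 0.4310254591841632
sn v = 0.8998494558705401, cn v = 0.4362005923534411, dn v = 0.5647673968722933
m = k² = 0.841068741604
D = 1 − m·sn²u·sn²v = 0.3407048042590761
sn(u+v) = (sn u·cn v·dn v + sn v·cn u·dn u)/D = 0.3116890315038621/0.3407048042590761 = 0.9148360328574937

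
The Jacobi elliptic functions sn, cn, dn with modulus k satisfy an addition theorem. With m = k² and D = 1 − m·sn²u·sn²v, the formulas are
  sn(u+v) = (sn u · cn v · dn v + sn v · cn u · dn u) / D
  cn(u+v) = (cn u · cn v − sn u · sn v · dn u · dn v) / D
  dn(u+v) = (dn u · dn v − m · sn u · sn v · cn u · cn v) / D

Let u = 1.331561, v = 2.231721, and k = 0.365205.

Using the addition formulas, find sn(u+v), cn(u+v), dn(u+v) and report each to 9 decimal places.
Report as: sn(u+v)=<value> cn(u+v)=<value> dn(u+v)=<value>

sn u = 0.9621441150418481, cn u = 0.2725411930155493, dn u = 0.9362329875429731
sn v = 0.8436391345790097, cn v = -0.536910616962246, dn v = 0.9513535788463713
m = k² = 0.133374692025
D = 1 − m·sn²u·sn²v = 0.9121246393752068
sn(u+v) = (sn u·cn v·dn v + sn v·cn u·dn u)/D = -0.276190664383906/0.9121246393752068 = -0.302799258413952
cn(u+v) = (cn u·cn v − sn u·sn v·dn u·dn v)/D = -0.869304362500573/0.9121246393752068 = -0.9530543578956872
dn(u+v) = (dn u·dn v − m·sn u·sn v·cn u·cn v)/D = 0.9065303994437108/0.9121246393752068 = 0.9938668031867575

sn(u+v)=-0.302799258 cn(u+v)=-0.953054358 dn(u+v)=0.993866803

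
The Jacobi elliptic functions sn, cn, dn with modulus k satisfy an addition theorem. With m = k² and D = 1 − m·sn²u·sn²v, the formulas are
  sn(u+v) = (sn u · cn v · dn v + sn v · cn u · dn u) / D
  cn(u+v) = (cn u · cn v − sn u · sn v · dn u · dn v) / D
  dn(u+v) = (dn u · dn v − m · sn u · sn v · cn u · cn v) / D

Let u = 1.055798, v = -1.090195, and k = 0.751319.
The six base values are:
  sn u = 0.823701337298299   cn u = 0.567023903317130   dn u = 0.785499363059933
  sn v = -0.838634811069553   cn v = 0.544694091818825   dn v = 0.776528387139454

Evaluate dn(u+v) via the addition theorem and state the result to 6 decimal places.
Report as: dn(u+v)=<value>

dn(u+v)=0.999666

m = k² = 0.564480239761
D = 1 − m·sn²u·sn²v = 0.7306394085100773
dn(u+v) = (dn u·dn v − m·sn u·sn v·cn u·cn v)/D = 0.7303955333601719/0.7306394085100773 = 0.9996662168135678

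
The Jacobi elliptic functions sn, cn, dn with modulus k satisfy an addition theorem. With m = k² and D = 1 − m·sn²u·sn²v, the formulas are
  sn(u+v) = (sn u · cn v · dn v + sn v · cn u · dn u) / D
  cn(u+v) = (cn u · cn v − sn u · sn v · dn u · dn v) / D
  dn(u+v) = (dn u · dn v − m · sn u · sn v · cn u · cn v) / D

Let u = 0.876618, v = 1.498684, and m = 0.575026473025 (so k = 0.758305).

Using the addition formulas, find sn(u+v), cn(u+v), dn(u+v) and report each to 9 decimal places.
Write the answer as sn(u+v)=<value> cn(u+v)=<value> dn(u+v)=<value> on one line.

sn(u+v)=0.955262882 cn(u+v)=-0.295758053 dn(u+v)=0.689400259

sn u = 0.7323795838917977, cn u = 0.6808965744505381, dn u = 0.8316053053187648
sn v = 0.9605976412139246, cn v = 0.2779427489506504, dn v = 0.6851244929192526
m = k² = 0.575026473025
D = 1 − m·sn²u·sn²v = 0.7153944732544524
sn(u+v) = (sn u·cn v·dn v + sn v·cn u·dn u)/D = 0.6833897864101854/0.7153944732544524 = 0.9552628821709061
cn(u+v) = (cn u·cn v − sn u·sn v·dn u·dn v)/D = -0.2115836765756201/0.7153944732544524 = -0.2957580530544072
dn(u+v) = (dn u·dn v − m·sn u·sn v·cn u·cn v)/D = 0.4931931353850206/0.7153944732544524 = 0.689400259330213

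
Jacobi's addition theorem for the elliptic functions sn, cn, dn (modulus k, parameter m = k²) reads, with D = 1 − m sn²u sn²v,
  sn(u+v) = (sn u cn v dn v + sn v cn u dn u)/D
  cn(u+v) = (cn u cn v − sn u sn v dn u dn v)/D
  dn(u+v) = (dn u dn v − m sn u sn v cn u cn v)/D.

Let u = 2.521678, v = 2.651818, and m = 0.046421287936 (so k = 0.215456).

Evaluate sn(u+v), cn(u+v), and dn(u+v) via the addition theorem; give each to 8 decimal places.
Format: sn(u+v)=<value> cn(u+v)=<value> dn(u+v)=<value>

sn u = 0.6094317029426977, cn u = -0.7928385708631761, dn u = 0.9913419231960012
sn v = 0.5022041777622643, cn v = -0.8647490756503461, dn v = 0.9941288305407246
m = k² = 0.046421287936
D = 1 − m·sn²u·sn²v = 0.9956516157564001
sn(u+v) = (sn u·cn v·dn v + sn v·cn u·dn u)/D = -0.9186308466594238/0.9956516157564001 = -0.9226428523008388
cn(u+v) = (cn u·cn v − sn u·sn v·dn u·dn v)/D = 0.3839785248215327/0.9956516157564001 = 0.3856555031348217
dn(u+v) = (dn u·dn v − m·sn u·sn v·cn u·cn v)/D = 0.9757807239815265/0.9956516157564001 = 0.9800423245838078

sn(u+v)=-0.92264285 cn(u+v)=0.38565550 dn(u+v)=0.98004232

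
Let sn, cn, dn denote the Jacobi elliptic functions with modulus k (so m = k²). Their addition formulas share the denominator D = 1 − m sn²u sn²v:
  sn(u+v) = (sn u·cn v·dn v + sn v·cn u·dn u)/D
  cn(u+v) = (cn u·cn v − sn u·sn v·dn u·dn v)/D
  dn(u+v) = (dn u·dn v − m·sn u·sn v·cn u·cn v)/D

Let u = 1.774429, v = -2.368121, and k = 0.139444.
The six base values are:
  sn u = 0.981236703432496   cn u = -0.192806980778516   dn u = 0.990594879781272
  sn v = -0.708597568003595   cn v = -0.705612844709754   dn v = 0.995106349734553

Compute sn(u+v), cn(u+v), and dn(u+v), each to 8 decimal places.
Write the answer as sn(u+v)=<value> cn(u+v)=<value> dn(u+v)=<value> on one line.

sn(u+v)=-0.55890128 cn(u+v)=0.82923420 dn(u+v)=0.99695841

m = k² = 0.019444629136
D = 1 − m·sn²u·sn²v = 0.9905995953484769
sn(u+v) = (sn u·cn v·dn v + sn v·cn u·dn u)/D = -0.5536473831484849/0.9905995953484769 = -0.5589012813534622
cn(u+v) = (cn u·cn v − sn u·sn v·dn u·dn v)/D = 0.8214390625222306/0.9905995953484769 = 0.8292341995488718
dn(u+v) = (dn u·dn v − m·sn u·sn v·cn u·cn v)/D = 0.9875865962523334/0.9905995953484769 = 0.9969584087149929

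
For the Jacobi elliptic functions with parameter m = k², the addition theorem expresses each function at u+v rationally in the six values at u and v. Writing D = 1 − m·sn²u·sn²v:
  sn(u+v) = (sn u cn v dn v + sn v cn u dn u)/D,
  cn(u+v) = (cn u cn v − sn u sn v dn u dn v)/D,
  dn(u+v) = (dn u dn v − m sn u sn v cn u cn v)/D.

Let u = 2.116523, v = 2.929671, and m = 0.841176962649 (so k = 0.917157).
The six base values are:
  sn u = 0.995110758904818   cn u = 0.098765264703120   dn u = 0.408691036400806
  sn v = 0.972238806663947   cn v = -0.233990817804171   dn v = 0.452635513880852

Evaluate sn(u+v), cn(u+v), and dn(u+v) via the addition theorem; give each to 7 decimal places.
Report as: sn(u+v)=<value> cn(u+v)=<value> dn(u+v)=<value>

sn(u+v)=-0.3111003 cn(u+v)=-0.9503771 dn(u+v)=0.9584300

m = k² = 0.841176962649
D = 1 − m·sn²u·sn²v = 0.2126349787452682
sn(u+v) = (sn u·cn v·dn v + sn v·cn u·dn u)/D = -0.06615080974501376/0.2126349787452682 = -0.3111003191260498
cn(u+v) = (cn u·cn v − sn u·sn v·dn u·dn v)/D = -0.2020834098981894/0.2126349787452682 = -0.9503770785533866
dn(u+v) = (dn u·dn v − m·sn u·sn v·cn u·cn v)/D = 0.2037957384027888/0.2126349787452682 = 0.9584299798902392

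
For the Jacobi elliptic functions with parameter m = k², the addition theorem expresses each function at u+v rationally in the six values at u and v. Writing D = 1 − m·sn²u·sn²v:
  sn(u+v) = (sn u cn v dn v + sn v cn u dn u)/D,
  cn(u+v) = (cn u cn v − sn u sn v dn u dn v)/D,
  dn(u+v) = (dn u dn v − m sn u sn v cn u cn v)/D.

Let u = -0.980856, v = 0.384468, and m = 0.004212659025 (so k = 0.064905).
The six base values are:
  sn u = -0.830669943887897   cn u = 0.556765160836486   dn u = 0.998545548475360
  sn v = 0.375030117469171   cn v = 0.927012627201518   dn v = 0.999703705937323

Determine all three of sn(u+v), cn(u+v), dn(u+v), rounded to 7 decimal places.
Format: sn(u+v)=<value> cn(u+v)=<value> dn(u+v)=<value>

sn(u+v)=-0.5615429 cn(u+v)=0.8274476 dn(u+v)=0.9993356

m = k² = 0.004212659025
D = 1 − m·sn²u·sn²v = 0.9995911673294799
sn(u+v) = (sn u·cn v·dn v + sn v·cn u·dn u)/D = -0.5613133594822911/0.9995911673294799 = -0.5615429365806651
cn(u+v) = (cn u·cn v − sn u·sn v·dn u·dn v)/D = 0.8271093121648531/0.9995911673294799 = 0.8274475997767853
dn(u+v) = (dn u·dn v − m·sn u·sn v·cn u·cn v)/D = 0.9989270283671596/0.9995911673294799 = 0.9993355894049218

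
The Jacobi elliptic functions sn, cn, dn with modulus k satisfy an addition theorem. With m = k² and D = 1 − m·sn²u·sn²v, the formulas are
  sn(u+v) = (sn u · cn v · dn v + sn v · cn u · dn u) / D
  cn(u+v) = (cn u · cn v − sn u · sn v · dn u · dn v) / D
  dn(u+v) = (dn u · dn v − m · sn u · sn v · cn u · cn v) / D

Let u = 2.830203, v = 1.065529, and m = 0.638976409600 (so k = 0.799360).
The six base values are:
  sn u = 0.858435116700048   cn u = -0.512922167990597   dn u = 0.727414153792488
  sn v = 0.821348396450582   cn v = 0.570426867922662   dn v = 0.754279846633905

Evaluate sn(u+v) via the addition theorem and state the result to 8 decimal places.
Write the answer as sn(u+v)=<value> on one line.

m = k² = 0.6389764096
D = 1 − m·sn²u·sn²v = 0.6823457994959931
sn(u+v) = (sn u·cn v·dn v + sn v·cn u·dn u)/D = 0.06290086409494359/0.6823457994959931 = 0.09218326564244198

sn(u+v)=0.09218327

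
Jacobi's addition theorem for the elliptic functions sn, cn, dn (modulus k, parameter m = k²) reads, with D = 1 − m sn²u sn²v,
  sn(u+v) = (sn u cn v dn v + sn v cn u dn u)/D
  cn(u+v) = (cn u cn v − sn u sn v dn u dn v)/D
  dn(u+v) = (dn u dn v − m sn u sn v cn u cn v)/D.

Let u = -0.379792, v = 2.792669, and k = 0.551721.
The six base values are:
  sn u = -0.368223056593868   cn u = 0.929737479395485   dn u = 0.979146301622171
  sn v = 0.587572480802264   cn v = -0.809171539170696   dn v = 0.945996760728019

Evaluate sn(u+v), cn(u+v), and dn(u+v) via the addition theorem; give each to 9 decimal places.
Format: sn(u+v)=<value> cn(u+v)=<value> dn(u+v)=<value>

sn(u+v)=0.828567320 cn(u+v)=-0.559889450 dn(u+v)=0.889395782

m = k² = 0.304396061841
D = 1 − m·sn²u·sn²v = 0.9857510165733516
sn(u+v) = (sn u·cn v·dn v + sn v·cn u·dn u)/D = 0.8167610777642574/0.9857510165733516 = 0.8285673197715446
cn(u+v) = (cn u·cn v − sn u·sn v·dn u·dn v)/D = -0.5519115948453745/0.9857510165733516 = -0.5598894503440826
dn(u+v) = (dn u·dn v − m·sn u·sn v·cn u·cn v)/D = 0.8767227967122381/0.9857510165733516 = 0.8893957824764764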